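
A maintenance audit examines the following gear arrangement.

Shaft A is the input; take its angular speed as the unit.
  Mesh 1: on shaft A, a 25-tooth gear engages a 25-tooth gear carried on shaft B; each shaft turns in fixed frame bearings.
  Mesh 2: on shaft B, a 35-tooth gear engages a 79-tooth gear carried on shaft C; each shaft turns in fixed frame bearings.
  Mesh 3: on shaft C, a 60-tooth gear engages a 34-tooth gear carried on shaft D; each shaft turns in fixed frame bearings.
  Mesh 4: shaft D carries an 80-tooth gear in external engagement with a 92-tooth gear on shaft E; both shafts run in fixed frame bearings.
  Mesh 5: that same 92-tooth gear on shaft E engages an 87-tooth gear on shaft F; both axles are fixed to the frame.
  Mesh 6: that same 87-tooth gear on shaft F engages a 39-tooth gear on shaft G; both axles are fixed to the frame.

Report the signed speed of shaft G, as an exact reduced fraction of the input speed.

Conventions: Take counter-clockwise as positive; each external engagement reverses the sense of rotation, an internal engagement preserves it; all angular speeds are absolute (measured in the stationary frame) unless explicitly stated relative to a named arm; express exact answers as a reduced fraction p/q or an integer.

6-mesh fixed-axis compound train (all bearings frame-fixed)
mesh 1 [25T→25T]: |ω|/ω_in = 1×25/25 = 1, sense flips to −
mesh 2 [35T→79T]: |ω|/ω_in = 1×35/79 = 35/79, sense flips to +
mesh 3 [60T→34T]: |ω|/ω_in = (35/79)×60/34 = 1050/1343, sense flips to −
mesh 4 [80T→92T]: |ω|/ω_in = (1050/1343)×80/92 = 21000/30889, sense flips to +
mesh 5 [92T→87T]: |ω|/ω_in = (21000/30889)×92/87 = 28000/38947, sense flips to −
mesh 6 [87T→39T]: |ω|/ω_in = (28000/38947)×87/39 = 28000/17459, sense flips to +
signed output speed (× input speed) = 28000/17459

28000/17459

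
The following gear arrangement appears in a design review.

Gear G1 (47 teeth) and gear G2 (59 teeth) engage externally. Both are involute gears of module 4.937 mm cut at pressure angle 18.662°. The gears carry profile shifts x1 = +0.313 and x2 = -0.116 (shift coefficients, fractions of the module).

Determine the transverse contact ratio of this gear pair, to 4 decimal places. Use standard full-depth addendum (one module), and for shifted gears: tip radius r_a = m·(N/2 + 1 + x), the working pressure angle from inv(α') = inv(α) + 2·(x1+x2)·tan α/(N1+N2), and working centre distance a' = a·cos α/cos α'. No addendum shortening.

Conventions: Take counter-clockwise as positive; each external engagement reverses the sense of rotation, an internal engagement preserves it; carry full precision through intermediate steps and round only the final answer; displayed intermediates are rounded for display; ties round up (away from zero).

class = single-mesh tooth geometry [involute pair 47T × 59T, m = 4.937]
base radii: r_b1 = 109.919509, r_b2 = 137.984064
tip radii: r_a1 = 122.501781, r_a2 = 150.005808
inv(α') = inv(18.662°) + 2·(+0.313-0.116)·tan α/(47+59) = 0.01328432  ⇒  α' = 19.27091°
a' = a·cos α / cos α' = 261.6610·cos 18.662°/cos 19.27091° = 262.618448
action lengths: √(r_a1²−r_b1²) = 54.077610, √(r_a2²−r_b2²) = 58.839956
base pitch p_b = π·m·cos α = 14.694567
CR = (54.077610 + 58.839956 − 262.618448·sin 19.27091°)/14.694567 = 1.785982
contact ratio ≈ 1.7860

1.7860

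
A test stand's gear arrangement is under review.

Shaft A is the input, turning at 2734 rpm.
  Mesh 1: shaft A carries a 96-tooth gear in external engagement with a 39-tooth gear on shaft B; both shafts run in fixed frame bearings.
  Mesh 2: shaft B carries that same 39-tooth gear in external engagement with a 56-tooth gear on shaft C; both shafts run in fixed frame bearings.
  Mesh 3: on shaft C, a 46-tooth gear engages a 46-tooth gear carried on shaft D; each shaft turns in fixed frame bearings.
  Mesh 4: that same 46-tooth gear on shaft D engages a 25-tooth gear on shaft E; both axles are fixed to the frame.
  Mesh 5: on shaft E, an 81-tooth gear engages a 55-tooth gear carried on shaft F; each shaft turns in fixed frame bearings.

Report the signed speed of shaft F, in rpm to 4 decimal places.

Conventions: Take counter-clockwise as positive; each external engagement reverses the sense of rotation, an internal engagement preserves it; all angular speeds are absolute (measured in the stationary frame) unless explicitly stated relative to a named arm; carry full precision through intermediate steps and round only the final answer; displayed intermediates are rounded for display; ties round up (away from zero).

-12700.5307 rpm

topology: fixed-axis compound train — 5 meshes, A→F
mesh 1 [96T→39T]: ω = 2734.0000×96/39 = 6729.8462 rpm, sense flips to −
mesh 2 [39T→56T]: ω = 6729.8462×39/56 = 4686.8571 rpm, sense flips to +
mesh 3 [46T→46T]: ω = 4686.8571×46/46 = 4686.8571 rpm, sense flips to −
mesh 4 [46T→25T]: ω = 4686.8571×46/25 = 8623.8171 rpm, sense flips to +
mesh 5 [81T→55T]: ω = 8623.8171×81/55 = 12700.5307 rpm, sense flips to −
signed output speed = -12700.5307 rpm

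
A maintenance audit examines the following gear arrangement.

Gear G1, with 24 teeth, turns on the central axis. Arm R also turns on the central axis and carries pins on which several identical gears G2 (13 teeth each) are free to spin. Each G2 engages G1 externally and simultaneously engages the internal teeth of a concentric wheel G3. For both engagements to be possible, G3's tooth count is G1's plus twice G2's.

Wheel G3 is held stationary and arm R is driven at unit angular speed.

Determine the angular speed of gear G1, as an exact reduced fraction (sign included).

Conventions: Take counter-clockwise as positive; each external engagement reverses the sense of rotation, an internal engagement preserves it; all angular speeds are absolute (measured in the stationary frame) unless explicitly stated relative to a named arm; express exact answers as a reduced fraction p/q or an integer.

37/12

recognized (axles ride arm R): planetary set, 24/13/50 teeth
ring teeth: 24 + 2·13 = 50
24(ω_sun−ω_arm) = −50(ω_ring−ω_arm),  ω_ring = 0, ω_arm = 1
ω_sun = 1 − (50/24)(0−1) = 37/12
exact speed ratio = 37/12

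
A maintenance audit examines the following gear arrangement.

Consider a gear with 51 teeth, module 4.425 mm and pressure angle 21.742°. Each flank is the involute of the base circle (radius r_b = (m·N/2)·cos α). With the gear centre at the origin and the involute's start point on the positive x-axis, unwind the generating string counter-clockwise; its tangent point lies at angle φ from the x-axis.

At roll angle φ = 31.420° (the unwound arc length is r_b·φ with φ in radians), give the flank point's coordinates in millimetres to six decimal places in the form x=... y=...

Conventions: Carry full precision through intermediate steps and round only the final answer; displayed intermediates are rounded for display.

recognized (one wheel, involute flank): single-mesh tooth geometry, m = 4.425, N = 51
pitch radius r_p = m·N/2 = 4.425·51/2 = 112.837500
base radius r_b = r_p·cos α = 112.837500·cos 21.742° = 104.810385
roll angle φ = 31.420° = 0.54838245 rad
x = r_b·(cos φ + φ·sin φ) = 119.404685
y = r_b·(sin φ − φ·cos φ) = 5.590065

x=119.404685 y=5.590065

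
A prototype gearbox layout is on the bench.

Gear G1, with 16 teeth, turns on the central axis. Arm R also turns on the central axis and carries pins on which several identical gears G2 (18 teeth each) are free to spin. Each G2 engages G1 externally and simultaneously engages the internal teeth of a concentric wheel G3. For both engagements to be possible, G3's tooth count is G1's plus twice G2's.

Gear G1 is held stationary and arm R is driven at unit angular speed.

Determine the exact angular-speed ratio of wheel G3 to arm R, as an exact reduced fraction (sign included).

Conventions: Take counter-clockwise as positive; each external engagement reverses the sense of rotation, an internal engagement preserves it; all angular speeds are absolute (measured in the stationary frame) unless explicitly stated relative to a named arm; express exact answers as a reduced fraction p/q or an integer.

17/13

planetary set (16T centre, 18T on arm, 52T internal) — Willis relation
ring teeth: 16 + 2·18 = 52
16(ω_sun−ω_arm) = −52(ω_ring−ω_arm),  ω_sun = 0, ω_arm = 1
ω_ring = 1 − (16/52)(0−1) = 17/13
ω_out/ω_in = 17/13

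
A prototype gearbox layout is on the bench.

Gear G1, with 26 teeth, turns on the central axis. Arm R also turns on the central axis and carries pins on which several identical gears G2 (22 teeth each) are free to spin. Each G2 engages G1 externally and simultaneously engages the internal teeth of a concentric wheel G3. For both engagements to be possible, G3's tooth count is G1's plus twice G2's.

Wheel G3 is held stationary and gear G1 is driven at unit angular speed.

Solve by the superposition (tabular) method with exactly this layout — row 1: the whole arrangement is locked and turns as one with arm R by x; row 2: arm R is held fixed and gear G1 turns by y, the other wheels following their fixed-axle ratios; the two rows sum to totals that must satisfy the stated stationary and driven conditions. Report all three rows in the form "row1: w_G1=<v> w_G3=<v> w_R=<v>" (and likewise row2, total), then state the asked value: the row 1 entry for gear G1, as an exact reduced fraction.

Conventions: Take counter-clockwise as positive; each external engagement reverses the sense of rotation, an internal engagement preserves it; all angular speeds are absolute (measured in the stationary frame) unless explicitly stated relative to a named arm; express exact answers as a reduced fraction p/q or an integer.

row1: w_G1=13/48 w_G3=13/48 w_R=13/48
row2: w_G1=35/48 w_G3=-13/48 w_R=0
total: w_G1=1 w_G3=0 w_R=13/48
asked value: 13/48

class = planetary set [G3 = 26+2·22 = 70; Willis about the carrier]
row 1 (train locked, turned with arm): all members turn x
row 2 (arm held, sun turns y): ω_ring = −(26/70)·y, ω_arm = 0
boundary: total ω_ring = x − (26/70)·y = 0 and total ω_sun = x + y = 1  ⇒  y = 35/48, x = 13/48
row 2 ring = −(26/70)·35/48 = -13/48
totals (row 1 + row 2): sun 13/48 + 35/48 = 1, ring 13/48 + (-13/48) = 0, arm 13/48 + 0 = 13/48
asked cell (row1, sun) = 13/48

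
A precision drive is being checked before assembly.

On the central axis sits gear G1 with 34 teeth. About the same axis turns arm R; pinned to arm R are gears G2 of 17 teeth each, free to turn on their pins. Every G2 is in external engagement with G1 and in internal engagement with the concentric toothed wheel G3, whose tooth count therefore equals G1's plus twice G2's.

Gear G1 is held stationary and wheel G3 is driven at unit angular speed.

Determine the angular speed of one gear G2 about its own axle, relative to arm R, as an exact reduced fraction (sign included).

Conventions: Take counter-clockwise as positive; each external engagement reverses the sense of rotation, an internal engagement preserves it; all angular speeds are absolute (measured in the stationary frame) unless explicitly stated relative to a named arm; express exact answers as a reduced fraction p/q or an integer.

4/3

class = planetary set [G3 = 34+2·17 = 68; Willis about the carrier]
ring teeth: 34 + 2·17 = 68
34(ω_sun−ω_arm) = −68(ω_ring−ω_arm),  ω_sun = 0, ω_ring = 1
34(0−ω_arm) = −68(1−ω_arm)  ⇒  102·ω_arm = 68  ⇒  ω_arm = 2/3
sun–planet mesh: 34·(0−2/3) = −17·(ω_p−ω_arm)  ⇒  ω_p−ω_arm = 4/3
exact speed ratio = 4/3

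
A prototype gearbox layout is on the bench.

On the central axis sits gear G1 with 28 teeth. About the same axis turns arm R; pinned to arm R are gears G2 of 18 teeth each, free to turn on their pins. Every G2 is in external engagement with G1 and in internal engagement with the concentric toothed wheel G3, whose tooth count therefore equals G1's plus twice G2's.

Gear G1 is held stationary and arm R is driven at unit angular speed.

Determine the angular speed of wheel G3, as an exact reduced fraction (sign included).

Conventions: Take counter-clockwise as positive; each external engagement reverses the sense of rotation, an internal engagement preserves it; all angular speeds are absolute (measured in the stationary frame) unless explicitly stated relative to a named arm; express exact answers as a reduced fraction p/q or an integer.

23/16

planetary set (28T centre, 18T on arm, 64T internal) — Willis relation
ring teeth: 28 + 2·18 = 64
28(ω_sun−ω_arm) = −64(ω_ring−ω_arm),  ω_sun = 0, ω_arm = 1
ω_ring = 1 − (28/64)(0−1) = 23/16
exact speed ratio = 23/16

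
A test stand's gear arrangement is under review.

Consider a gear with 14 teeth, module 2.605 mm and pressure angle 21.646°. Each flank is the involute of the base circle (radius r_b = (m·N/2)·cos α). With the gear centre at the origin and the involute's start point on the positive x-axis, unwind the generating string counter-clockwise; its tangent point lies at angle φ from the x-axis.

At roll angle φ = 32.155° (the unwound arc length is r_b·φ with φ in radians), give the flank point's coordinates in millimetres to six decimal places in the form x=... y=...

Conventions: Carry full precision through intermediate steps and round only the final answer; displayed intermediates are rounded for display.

x=19.411682 y=0.967524

topology: single-mesh involute geometry — m = 2.605, N = 14
pitch radius r_p = m·N/2 = 2.605·14/2 = 18.235000
base radius r_b = r_p·cos α = 18.235000·cos 21.646° = 16.949079
roll angle φ = 32.155° = 0.56121062 rad
x = r_b·(cos φ + φ·sin φ) = 19.411682
y = r_b·(sin φ − φ·cos φ) = 0.967524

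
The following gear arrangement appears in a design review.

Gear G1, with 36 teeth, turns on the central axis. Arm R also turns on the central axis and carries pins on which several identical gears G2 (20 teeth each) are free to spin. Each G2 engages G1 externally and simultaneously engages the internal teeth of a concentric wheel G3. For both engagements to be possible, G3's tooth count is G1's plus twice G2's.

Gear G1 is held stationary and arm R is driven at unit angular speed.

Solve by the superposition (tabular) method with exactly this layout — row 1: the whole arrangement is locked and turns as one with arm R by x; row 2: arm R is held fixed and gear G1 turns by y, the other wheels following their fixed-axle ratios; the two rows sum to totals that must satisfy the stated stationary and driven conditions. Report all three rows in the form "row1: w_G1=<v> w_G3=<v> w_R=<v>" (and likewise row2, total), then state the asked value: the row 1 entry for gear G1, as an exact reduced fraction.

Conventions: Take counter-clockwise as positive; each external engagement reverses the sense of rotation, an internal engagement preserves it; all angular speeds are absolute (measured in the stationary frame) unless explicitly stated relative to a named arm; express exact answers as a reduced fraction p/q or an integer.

row1: w_G1=1 w_G3=1 w_R=1
row2: w_G1=-1 w_G3=9/19 w_R=0
total: w_G1=0 w_G3=28/19 w_R=1
asked value: 1

recognized (axles ride arm R): planetary set, 36/20/76 teeth
row 1 — lock + rotate with arm: ω_sun = ω_ring = ω_arm = x
superposition row 2 [arm held]: sun y, ring −(36/76)·y, arm 0
boundary: total ω_sun = x + y = 0 and total ω_arm = x = 1  ⇒  y = -1, x = 1
row 2 ring = −(36/76)·(-1) = 9/19
totals (row 1 + row 2): sun 1 + (-1) = 0, ring 1 + 9/19 = 28/19, arm 1 + 0 = 1
asked cell (row1, sun) = 1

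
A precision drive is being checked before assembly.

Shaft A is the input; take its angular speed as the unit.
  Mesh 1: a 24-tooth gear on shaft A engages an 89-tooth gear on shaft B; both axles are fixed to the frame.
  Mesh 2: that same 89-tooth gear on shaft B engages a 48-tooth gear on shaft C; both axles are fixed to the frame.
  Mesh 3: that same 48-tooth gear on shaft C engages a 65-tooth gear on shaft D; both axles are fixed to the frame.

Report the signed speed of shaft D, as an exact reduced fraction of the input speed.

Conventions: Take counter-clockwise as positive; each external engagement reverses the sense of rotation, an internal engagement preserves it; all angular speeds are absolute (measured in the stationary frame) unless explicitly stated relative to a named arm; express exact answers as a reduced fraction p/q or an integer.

-24/65

3-mesh fixed-axis compound train (all bearings frame-fixed)
mesh 1 [24T→89T]: |ω|/ω_in = 1×24/89 = 24/89, sense flips to −
mesh 2 [89T→48T]: |ω|/ω_in = (24/89)×89/48 = 1/2, sense flips to +
mesh 3 [48T→65T]: |ω|/ω_in = (1/2)×48/65 = 24/65, sense flips to −
signed output speed (× input speed) = -24/65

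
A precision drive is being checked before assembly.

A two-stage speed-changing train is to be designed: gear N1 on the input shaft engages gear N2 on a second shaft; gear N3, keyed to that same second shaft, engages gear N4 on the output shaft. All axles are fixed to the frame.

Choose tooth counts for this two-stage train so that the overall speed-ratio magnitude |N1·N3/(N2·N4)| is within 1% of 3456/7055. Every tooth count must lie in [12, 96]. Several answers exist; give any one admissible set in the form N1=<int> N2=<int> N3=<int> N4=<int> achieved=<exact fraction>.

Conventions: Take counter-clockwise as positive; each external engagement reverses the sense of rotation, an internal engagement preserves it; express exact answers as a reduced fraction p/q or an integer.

N1=36 N2=83 N3=96 N4=85 achieved=3456/7055

class = fixed-axis compound train [2-stage, 3456/7055 wanted]
target = 3456/7055 in lowest terms: an exact hit needs N1·N3 = k·3456 and N2·N4 = k·7055 for one integer k, every count in [12, 96]; additionally prefer no 1:1 stage (N1 ≠ N2, N3 ≠ N4)
k = 1: N1·N3 = 3456 = 36·96, N2·N4 = 7055 = 83·85
achieved = 36·96/(83·85) = 3456/7055; |achieved − target| = 0 ≤ 864/176375 ✓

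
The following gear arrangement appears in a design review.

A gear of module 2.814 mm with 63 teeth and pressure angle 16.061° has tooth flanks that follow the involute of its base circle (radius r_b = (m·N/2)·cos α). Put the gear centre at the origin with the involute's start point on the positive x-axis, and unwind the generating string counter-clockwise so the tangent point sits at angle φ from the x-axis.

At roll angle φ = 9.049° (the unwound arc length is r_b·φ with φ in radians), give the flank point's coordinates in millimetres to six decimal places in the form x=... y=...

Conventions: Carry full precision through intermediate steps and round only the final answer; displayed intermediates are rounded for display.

single-mesh involute tooth geometry (63T wheel at module 2.814)
pitch radius r_p = m·N/2 = 2.814·63/2 = 88.641000
base radius r_b = r_p·cos α = 88.641000·cos 16.061° = 85.181137
roll angle φ = 9.049° = 0.15793484 rad
x = r_b·(cos φ + φ·sin φ) = 86.236876
y = r_b·(sin φ − φ·cos φ) = 0.111576

x=86.236876 y=0.111576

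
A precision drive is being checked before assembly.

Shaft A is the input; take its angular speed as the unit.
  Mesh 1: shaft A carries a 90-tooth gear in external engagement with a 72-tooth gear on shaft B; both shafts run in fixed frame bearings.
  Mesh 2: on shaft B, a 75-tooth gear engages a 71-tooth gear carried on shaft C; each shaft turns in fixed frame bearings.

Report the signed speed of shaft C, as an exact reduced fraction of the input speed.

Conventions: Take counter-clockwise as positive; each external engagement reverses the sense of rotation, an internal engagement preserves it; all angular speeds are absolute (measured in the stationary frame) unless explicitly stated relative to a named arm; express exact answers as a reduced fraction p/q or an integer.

2-mesh fixed-axis compound train (all bearings frame-fixed)
mesh 1 [90T→72T]: |ω|/ω_in = 1×90/72 = 5/4, sense flips to −
mesh 2 [75T→71T]: |ω|/ω_in = (5/4)×75/71 = 375/284, sense flips to +
signed output speed (× input speed) = 375/284

375/284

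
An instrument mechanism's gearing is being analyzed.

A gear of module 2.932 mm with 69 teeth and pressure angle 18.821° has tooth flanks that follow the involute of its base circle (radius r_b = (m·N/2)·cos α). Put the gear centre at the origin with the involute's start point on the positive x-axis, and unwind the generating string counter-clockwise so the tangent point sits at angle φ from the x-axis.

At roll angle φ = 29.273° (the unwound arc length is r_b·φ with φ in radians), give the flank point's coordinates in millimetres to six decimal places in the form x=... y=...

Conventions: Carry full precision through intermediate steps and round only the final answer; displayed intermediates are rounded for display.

x=107.437863 y=4.146212

single-mesh involute tooth geometry (69T wheel at module 2.932)
pitch radius r_p = m·N/2 = 2.932·69/2 = 101.154000
base radius r_b = r_p·cos α = 101.154000·cos 18.821° = 95.745405
roll angle φ = 29.273° = 0.51091023 rad
x = r_b·(cos φ + φ·sin φ) = 107.437863
y = r_b·(sin φ − φ·cos φ) = 4.146212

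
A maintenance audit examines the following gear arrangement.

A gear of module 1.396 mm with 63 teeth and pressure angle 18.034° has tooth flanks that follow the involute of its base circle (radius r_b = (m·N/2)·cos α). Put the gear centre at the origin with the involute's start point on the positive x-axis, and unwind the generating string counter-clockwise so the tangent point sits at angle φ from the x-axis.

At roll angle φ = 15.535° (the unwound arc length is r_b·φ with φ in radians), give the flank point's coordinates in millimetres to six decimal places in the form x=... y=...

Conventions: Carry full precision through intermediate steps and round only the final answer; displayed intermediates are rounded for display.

single-mesh involute tooth geometry (63T wheel at module 1.396)
pitch radius r_p = m·N/2 = 1.396·63/2 = 43.974000
base radius r_b = r_p·cos α = 43.974000·cos 18.034° = 41.813688
roll angle φ = 15.535° = 0.27113690 rad
x = r_b·(cos φ + φ·sin φ) = 43.322527
y = r_b·(sin φ − φ·cos φ) = 0.275783

x=43.322527 y=0.275783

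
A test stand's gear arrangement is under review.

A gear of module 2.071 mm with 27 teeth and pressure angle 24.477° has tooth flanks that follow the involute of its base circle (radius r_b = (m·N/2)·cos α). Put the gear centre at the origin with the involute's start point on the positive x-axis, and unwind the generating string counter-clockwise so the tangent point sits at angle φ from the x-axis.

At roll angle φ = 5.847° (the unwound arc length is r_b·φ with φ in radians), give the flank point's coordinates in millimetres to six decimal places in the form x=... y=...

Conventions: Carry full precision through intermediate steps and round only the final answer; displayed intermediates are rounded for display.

class = single-mesh tooth geometry [base-circle involute, m = 2.071, 27T]
pitch radius r_p = m·N/2 = 2.071·27/2 = 27.958500
base radius r_b = r_p·cos α = 27.958500·cos 24.477° = 25.445804
roll angle φ = 5.847° = 0.10204940 rad
x = r_b·(cos φ + φ·sin φ) = 25.577957
y = r_b·(sin φ − φ·cos φ) = 0.009005

x=25.577957 y=0.009005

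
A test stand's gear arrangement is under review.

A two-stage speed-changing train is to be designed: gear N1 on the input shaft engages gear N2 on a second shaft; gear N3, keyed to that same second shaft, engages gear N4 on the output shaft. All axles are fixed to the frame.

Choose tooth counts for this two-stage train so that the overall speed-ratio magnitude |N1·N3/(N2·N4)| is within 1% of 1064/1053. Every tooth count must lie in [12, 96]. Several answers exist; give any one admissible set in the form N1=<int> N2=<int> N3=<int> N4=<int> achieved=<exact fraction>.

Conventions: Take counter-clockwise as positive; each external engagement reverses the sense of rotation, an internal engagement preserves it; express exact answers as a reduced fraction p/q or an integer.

N1=14 N2=13 N3=76 N4=81 achieved=1064/1053

class = fixed-axis compound train [2-stage, 1064/1053 wanted]
target = 1064/1053 in lowest terms: an exact hit needs N1·N3 = k·1064 and N2·N4 = k·1053 for one integer k, every count in [12, 96]; additionally prefer no 1:1 stage (N1 ≠ N2, N3 ≠ N4)
k = 1: N1·N3 = 1064 = 14·76, N2·N4 = 1053 = 13·81
achieved = 14·76/(13·81) = 1064/1053; |achieved − target| = 0 ≤ 266/26325 ✓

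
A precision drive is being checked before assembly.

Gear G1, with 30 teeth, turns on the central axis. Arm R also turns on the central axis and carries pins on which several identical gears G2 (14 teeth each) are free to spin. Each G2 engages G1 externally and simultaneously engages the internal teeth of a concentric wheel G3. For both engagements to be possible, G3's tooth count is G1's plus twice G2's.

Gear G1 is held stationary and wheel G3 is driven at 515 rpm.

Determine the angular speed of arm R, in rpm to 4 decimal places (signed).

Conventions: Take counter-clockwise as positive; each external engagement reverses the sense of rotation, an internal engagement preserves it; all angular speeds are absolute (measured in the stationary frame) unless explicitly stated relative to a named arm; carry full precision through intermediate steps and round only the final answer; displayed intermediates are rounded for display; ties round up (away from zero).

+339.4318 rpm

recognized (axles ride arm R): planetary set, 30/14/58 teeth
normalise by the input: solve with ω_ring = 1, then scale by 515 rpm
ring teeth: 30 + 2·14 = 58
30(ω_sun−ω_arm) = −58(ω_ring−ω_arm),  ω_sun = 0, ω_ring = 1
30(0−ω_arm) = −58(1−ω_arm)  ⇒  88·ω_arm = 58  ⇒  ω_arm = 29/44
scale: ω_arm = 29/44 × 515 rpm = +339.4318 rpm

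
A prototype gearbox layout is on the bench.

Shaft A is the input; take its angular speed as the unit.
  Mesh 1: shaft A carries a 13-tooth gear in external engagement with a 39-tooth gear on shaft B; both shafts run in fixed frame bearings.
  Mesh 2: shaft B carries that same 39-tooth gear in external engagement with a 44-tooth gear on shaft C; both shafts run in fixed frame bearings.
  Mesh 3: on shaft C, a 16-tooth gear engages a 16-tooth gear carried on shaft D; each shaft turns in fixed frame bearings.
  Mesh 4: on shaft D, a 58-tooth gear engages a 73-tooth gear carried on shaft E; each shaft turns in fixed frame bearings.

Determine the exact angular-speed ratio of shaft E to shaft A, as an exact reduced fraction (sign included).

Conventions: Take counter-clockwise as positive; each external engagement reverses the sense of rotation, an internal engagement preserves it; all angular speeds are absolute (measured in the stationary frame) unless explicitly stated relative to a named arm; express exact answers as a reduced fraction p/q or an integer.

377/1606

class = fixed-axis compound train [4 meshes; 4 ratios multiply, 4 sense flips]
mesh 1 [13T→39T]: running ratio 1/3, sense −
mesh 2 [39T→44T]: running ratio 13/44, sense +
mesh 3 [16T→16T]: running ratio 13/44, sense −
mesh 4 [58T→73T]: running ratio 377/1606, sense +
ω_out/ω_in = 377/1606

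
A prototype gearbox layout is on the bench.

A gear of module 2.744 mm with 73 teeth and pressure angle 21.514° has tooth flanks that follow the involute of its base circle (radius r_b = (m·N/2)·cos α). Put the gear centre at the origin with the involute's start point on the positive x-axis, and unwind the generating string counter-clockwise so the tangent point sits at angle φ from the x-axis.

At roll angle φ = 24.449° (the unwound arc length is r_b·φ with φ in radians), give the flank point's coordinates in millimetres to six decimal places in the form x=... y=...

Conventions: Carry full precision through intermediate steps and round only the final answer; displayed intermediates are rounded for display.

single-mesh involute tooth geometry (73T wheel at module 2.744)
pitch radius r_p = m·N/2 = 2.744·73/2 = 100.156000
base radius r_b = r_p·cos α = 100.156000·cos 21.514° = 93.177930
roll angle φ = 24.449° = 0.42671555 rad
x = r_b·(cos φ + φ·sin φ) = 101.278856
y = r_b·(sin φ − φ·cos φ) = 2.369620

x=101.278856 y=2.369620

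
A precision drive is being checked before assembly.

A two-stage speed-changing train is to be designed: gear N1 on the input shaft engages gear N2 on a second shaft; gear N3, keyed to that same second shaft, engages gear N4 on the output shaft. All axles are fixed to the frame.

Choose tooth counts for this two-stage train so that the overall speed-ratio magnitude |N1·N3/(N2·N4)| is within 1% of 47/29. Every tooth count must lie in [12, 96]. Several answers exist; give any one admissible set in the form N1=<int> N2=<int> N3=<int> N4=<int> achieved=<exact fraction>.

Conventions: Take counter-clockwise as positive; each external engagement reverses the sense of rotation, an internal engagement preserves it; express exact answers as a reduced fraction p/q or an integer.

N1=12 N2=29 N3=47 N4=12 achieved=47/29

topology: fixed-axis compound train — 2 stages, target 47/29
target = 47/29 in lowest terms: an exact hit needs N1·N3 = k·47 and N2·N4 = k·29 for one integer k, every count in [12, 96]; additionally prefer no 1:1 stage (N1 ≠ N2, N3 ≠ N4)
k = 1…11: no 1:1-free in-range split of k·47 and k·29 into factor pairs; take k = 12
k = 12: N1·N3 = 564 = 12·47, N2·N4 = 348 = 29·12
achieved = 12·47/(29·12) = 47/29; |achieved − target| = 0 ≤ 47/2900 ✓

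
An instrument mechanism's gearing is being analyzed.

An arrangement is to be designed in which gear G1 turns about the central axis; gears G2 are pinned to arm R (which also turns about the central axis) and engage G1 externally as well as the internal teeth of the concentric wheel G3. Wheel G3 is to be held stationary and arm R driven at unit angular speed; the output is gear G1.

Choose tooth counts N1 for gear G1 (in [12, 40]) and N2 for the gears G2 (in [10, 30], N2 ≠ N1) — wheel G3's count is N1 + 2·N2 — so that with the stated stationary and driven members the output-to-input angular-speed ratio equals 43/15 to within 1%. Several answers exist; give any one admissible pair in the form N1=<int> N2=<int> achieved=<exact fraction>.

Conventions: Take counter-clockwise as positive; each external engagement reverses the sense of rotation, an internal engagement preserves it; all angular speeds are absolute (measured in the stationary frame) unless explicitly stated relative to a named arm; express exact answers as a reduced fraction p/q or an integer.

design class (target 43/15): planetary set
Willis with ω_ring = 0: ω_sun/ω_arm = (N1+N3)/N1; set equal to 43/15  ⇒  N3/N1 = 43/15 − 1 = 28/15
N3 = N1 + 2·N2  ⇒  N2/N1 = (N3/N1 − 1)/2 = (28/15 − 1)/2 = 13/30
smallest multiple with N1 ≥ 12 and N2 ≥ 10: k = 1  ⇒  N1 = 1·30 = 30, N2 = 1·13 = 13 (N1 ≤ 40, N2 ≤ 30, N2 ≠ N1 ✓), N3 = 30 + 2·13 = 56
check: (N1+N3)/N1 with N1 = 30, N3 = 56 gives 43/15; |achieved − target| = 0 ≤ 43/1500 ✓

N1=30 N2=13 achieved=43/15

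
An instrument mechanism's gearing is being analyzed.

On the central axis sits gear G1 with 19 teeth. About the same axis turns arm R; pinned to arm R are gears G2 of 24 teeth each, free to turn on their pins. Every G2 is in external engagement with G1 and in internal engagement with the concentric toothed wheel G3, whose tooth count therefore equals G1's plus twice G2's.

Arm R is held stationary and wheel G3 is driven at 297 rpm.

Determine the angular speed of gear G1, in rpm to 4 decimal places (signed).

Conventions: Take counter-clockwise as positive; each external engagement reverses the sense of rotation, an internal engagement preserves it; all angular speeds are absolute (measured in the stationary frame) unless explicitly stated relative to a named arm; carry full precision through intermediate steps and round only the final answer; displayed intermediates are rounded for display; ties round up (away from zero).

-1047.3158 rpm

class = planetary set [G3 = 19+2·24 = 67; Willis about the carrier]
normalise by the input: solve with ω_ring = 1, then scale by 297 rpm
ring teeth: 19 + 2·24 = 67
19(ω_sun−ω_arm) = −67(ω_ring−ω_arm),  ω_arm = 0, ω_ring = 1
ω_sun = 0 − (67/19)(1−0) = -67/19
scale: ω_sun = -67/19 × 297 rpm = -1047.3158 rpm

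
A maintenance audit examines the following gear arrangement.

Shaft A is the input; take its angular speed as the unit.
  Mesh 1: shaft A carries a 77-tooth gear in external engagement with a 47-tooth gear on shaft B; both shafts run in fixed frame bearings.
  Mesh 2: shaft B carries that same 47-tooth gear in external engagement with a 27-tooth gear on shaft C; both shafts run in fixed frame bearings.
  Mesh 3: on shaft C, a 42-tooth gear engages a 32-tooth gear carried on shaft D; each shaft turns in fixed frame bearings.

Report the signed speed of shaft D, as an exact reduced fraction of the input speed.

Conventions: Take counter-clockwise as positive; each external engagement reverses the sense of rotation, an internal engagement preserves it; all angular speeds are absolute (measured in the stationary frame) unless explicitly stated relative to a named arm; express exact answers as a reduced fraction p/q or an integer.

-539/144

3-mesh fixed-axis compound train (all bearings frame-fixed)
mesh 1 [77T→47T]: |ω|/ω_in = 1×77/47 = 77/47, sense flips to −
mesh 2 [47T→27T]: |ω|/ω_in = (77/47)×47/27 = 77/27, sense flips to +
mesh 3 [42T→32T]: |ω|/ω_in = (77/27)×42/32 = 539/144, sense flips to −
signed output speed (× input speed) = -539/144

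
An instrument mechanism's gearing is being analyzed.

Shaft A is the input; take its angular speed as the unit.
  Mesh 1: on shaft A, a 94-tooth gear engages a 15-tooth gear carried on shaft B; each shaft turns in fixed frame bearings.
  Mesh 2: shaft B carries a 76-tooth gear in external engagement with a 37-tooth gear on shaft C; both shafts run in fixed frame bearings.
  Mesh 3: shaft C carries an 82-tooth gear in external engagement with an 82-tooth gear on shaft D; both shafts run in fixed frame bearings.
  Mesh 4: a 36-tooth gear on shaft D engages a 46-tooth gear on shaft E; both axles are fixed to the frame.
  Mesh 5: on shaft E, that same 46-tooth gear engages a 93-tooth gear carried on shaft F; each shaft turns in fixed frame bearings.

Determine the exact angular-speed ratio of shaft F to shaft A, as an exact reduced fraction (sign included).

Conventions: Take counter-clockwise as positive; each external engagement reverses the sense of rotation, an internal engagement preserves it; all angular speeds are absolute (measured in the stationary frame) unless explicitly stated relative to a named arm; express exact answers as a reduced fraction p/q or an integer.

-28576/5735

class = fixed-axis compound train [5 meshes; 5 ratios multiply, 5 sense flips]
mesh 1 [94T→15T]: running ratio 94/15, sense −
mesh 2 [76T→37T]: running ratio 7144/555, sense +
mesh 3 [82T→82T]: running ratio 7144/555, sense −
mesh 4 [36T→46T]: running ratio 42864/4255, sense +
mesh 5 [46T→93T]: running ratio 28576/5735, sense −
ω_out/ω_in = -28576/5735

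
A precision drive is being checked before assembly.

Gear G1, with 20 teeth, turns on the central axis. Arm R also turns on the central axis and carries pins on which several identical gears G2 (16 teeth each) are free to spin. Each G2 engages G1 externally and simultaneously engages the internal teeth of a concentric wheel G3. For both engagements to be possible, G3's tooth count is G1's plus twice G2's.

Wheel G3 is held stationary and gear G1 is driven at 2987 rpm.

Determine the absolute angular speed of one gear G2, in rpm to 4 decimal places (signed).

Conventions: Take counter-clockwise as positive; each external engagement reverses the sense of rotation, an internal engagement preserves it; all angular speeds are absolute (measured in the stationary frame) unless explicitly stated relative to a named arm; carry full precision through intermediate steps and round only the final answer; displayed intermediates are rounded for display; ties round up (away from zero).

-1866.8750 rpm

recognized (axles ride arm R): planetary set, 20/16/52 teeth
normalise by the input: solve with ω_sun = 1, then scale by 2987 rpm
ring teeth: 20 + 2·16 = 52
20(ω_sun−ω_arm) = −52(ω_ring−ω_arm),  ω_ring = 0, ω_sun = 1
20(1−ω_arm) = −52(0−ω_arm)  ⇒  72·ω_arm = 20  ⇒  ω_arm = 5/18
sun–planet mesh: 20·(1−5/18) = −16·(ω_p−ω_arm)  ⇒  ω_p−ω_arm = -65/72
ω_p = 5/18 − 65/72 = -5/8
scale: ω_p = -5/8 × 2987 rpm = -1866.8750 rpm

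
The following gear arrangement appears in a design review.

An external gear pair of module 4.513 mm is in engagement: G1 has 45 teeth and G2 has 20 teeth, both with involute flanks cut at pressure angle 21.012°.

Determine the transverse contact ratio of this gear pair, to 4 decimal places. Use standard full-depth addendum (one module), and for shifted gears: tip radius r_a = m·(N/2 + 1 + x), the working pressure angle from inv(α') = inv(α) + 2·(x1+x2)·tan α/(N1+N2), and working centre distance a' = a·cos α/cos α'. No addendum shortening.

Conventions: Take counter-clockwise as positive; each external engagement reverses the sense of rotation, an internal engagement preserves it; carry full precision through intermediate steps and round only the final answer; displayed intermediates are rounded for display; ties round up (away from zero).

1.6044

topology: single-mesh involute geometry — m = 4.513, 45T/20T pair
base radii: r_b1 = 94.790467, r_b2 = 42.129096
tip radii: r_a1 = 106.055500, r_a2 = 49.643000
no profile shift: α' = α, a' = a
action lengths: √(r_a1²−r_b1²) = 47.566127, √(r_a2²−r_b2²) = 26.259602
base pitch p_b = π·m·cos α = 13.235246
CR = (47.566127 + 26.259602 − 146.672500·sin 21.01200°)/13.235246 = 1.604377
contact ratio ≈ 1.6044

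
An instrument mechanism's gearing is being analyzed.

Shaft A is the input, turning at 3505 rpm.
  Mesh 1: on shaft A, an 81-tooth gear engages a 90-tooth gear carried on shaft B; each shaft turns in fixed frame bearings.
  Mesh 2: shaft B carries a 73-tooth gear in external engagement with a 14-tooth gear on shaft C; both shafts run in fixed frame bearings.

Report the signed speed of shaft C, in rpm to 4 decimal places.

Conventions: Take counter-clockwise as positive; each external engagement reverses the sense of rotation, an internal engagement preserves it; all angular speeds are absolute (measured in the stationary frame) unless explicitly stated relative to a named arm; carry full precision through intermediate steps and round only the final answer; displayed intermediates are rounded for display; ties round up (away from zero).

2-mesh fixed-axis compound train (all bearings frame-fixed)
mesh 1 [81T→90T]: ω = 3505.0000×81/90 = 3154.5000 rpm, sense flips to −
mesh 2 [73T→14T]: ω = 3154.5000×73/14 = 16448.4643 rpm, sense flips to +
signed output speed = +16448.4643 rpm

+16448.4643 rpm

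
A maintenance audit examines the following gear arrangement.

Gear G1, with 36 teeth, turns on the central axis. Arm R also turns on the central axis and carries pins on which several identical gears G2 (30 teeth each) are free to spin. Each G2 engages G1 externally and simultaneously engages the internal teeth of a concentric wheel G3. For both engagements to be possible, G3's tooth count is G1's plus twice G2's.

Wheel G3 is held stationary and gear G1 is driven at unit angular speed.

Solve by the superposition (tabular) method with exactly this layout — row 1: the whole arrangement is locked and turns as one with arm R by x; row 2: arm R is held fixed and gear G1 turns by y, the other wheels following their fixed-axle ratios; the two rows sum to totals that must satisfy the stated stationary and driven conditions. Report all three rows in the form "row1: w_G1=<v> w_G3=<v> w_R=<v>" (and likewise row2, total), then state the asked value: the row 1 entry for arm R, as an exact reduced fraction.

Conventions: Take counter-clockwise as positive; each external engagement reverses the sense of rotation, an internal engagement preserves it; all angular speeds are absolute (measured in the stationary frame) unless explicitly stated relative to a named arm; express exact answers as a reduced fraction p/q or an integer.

row1: w_G1=3/11 w_G3=3/11 w_R=3/11
row2: w_G1=8/11 w_G3=-3/11 w_R=0
total: w_G1=1 w_G3=0 w_R=3/11
asked value: 3/11

recognized (axles ride arm R): planetary set, 36/30/96 teeth
row 1: whole set turns with the arm by x
superposition row 2 [arm held]: sun y, ring −(36/96)·y, arm 0
boundary: total ω_ring = x − (36/96)·y = 0 and total ω_sun = x + y = 1  ⇒  y = 8/11, x = 3/11
row 2 ring = −(36/96)·8/11 = -3/11
totals (row 1 + row 2): sun 3/11 + 8/11 = 1, ring 3/11 + (-3/11) = 0, arm 3/11 + 0 = 3/11
asked cell (row1, arm) = 3/11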